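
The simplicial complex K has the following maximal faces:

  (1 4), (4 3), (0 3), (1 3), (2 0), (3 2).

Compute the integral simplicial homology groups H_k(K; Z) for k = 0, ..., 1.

H_0 ≅ Z,  H_1 ≅ Z^2.

We work with the vertex ordering 0 < 1 < 2 < 3 < 4. The simplices of K, each written with vertices in increasing order, are:

  0-simplices (5): [0], [1], [2], [3], [4]
  1-simplices (6): [0,2], [0,3], [1,3], [1,4], [2,3], [3,4]

so the chain groups are C_0 ≅ Z^5, C_1 ≅ Z^6.

The boundary map ∂_1: C_1 → C_0 is given by ∂[p,q] = [q] − [p]. For instance
  ∂[3,4] = [4] − [3].
As a 5×6 matrix over Z this has rank 4, with invariant factors (1,1,1,1).

From H_k ≅ ker(∂_k) / im(∂_{k+1}) we obtain:

  H_0: rank C_0 − rank ∂_1 = 5 − 4 = 1, and the invariant factors of ∂_1 are all 1, so H_0 = Z.
  H_1: rank ker ∂_1 − rank ∂_2 = (6 − 4) − 0 = 2, and there is no ∂_2, so H_1 = Z^2.

(K is a triangulation of a wedge of 2 circles.)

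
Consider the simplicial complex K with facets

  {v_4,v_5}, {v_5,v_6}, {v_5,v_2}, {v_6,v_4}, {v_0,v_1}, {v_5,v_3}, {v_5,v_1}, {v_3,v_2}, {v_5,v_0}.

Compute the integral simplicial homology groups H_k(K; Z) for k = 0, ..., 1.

Fix the vertex order v_0 < v_1 < v_2 < v_3 < v_4 < v_5 < v_6 and write every simplex with vertices in increasing order. Then dim K = 1 and the simplices of K are:

  0-simplices (7): [v_0], [v_1], [v_2], [v_3], [v_4], [v_5], [v_6]
  1-simplices (9): [v_0,v_1], [v_0,v_5], [v_1,v_5], [v_2,v_3], [v_2,v_5], [v_3,v_5], [v_4,v_5], [v_4,v_6], [v_5,v_6]

so the chain groups are C_0 ≅ Z^7, C_1 ≅ Z^9.

∂_1: C_1 → C_0 maps an edge to its endpoints' difference, ∂[p,q] = q − p. For instance
  ∂[v_3,v_5] = [v_5] − [v_3].
The 7×9 boundary matrix has rank 6 and Smith normal form diag(1,1,1,1,1,1).

Now H_k = ker ∂_k / im ∂_{k+1}, so:

  H_0: rank C_0 − rank ∂_1 = 7 − 6 = 1, and the invariant factors of ∂_1 are all 1, so H_0 = Z.
  H_1: rank ker ∂_1 − rank ∂_2 = (9 − 6) − 0 = 3, and there is no ∂_2, so H_1 = Z^3.

H_0 ≅ Z,  H_1 ≅ Z^3.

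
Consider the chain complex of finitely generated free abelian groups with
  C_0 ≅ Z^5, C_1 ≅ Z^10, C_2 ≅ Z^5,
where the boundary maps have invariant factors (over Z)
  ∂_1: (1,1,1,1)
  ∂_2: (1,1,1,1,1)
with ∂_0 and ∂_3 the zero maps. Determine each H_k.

H_0 = Z,  H_1 = Z,  H_2 = 0.

H_0: b_0 = 5 − 0 − 4 = 1; torsion from ∂_1 factors > 1: none. So H_0 = Z.
H_1: b_1 = 10 − 4 − 5 = 1; torsion from ∂_2 factors > 1: none. So H_1 = Z.
H_2: b_2 = 5 − 5 − 0 = 0; torsion from ∂_3 factors > 1: none. So H_2 = 0.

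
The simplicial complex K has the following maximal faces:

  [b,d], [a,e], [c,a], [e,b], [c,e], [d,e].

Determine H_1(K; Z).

Order the vertices as a < b < c < d < e. Listing each simplex with vertices in this order, K has dimension 1 with simplices:

  0-simplices (5): a, b, c, d, e
  1-simplices (6): ac, ae, bd, be, ce, de

Hence C_0 ≅ Z^5, C_1 ≅ Z^6.

∂_1: C_1 → C_0 maps an edge to its endpoints' difference, ∂[p,q] = q − p.
This gives a 5×6 integer matrix of rank 4; reducing to Smith normal form yields diagonal entries (1,1,1,1).

Computing H_k = (kernel of ∂_k) / (image of ∂_{k+1}):

  H_1: rank ker ∂_1 − rank ∂_2 = (6 − 4) − 0 = 2, and there is no ∂_2, so H_1 ≅ Z^2.

H_1 ≅ Z^2.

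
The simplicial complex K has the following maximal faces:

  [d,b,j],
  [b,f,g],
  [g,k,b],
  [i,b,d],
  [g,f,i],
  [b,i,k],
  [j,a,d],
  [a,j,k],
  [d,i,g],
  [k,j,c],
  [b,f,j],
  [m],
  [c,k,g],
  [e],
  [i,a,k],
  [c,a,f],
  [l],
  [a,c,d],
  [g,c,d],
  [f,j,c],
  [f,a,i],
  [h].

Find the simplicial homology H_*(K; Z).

H_0 = Z^5,  H_1 = Z ⊕ Z/2,  H_2 = 0.

K has 13 vertices, 27 edges, 18 triangles.
rank ∂_0 = 0, rank ∂_1 = 8 ⇒ b_0 = 13 − 0 − 8 = 5; all invariant factors of ∂_1 are 1 so no torsion. So H_0 = Z^5.
rank ∂_1 = 8, rank ∂_2 = 18 ⇒ b_1 = 27 − 8 − 18 = 1; ∂_2 has invariant factor(s) [2] giving torsion. So H_1 = Z ⊕ Z/2.
rank ∂_2 = 18, rank ∂_3 = 0 ⇒ b_2 = 18 − 18 − 0 = 0. So H_2 = 0.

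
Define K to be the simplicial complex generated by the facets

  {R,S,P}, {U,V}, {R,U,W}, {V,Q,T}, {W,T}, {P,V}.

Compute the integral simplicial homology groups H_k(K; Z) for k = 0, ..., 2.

Order the vertices as P < Q < R < S < T < U < V < W. Listing each simplex with vertices in this order, K has dimension 2 with simplices:

  0-simplices (8): P, Q, R, S, T, U, V, W
  1-simplices (12): PR, PS, PV, QT, QV, RS, RU, RW, TV, TW, UV, UW
  2-simplices (3): PRS, QTV, RUW

giving chain groups C_0 ≅ Z^8, C_1 ≅ Z^12, C_2 ≅ Z^3.

∂_1: C_1 → C_0 is given by ∂[p,q] = [q] − [p].
This gives a 8×12 integer matrix of rank 7; reducing to Smith normal form yields diagonal entries (1,1,1,1,1,1,1).

Boundary ∂_2: C_2 → C_1 maps a triangle to the signed sum of its edges. For instance
  ∂QTV = TV − QV + QT,
  ∂RUW = UW − RW + RU.
The 12×3 boundary matrix has rank 3 and Smith normal form diag(1,1,1).

From H_k ≅ ker(∂_k) / im(∂_{k+1}) we obtain:

  H_0: rank C_0 − rank ∂_1 = 8 − 7 = 1, and the invariant factors of ∂_1 are all 1, so H_0 = Z.
  H_1: rank ker ∂_1 − rank ∂_2 = (12 − 7) − 3 = 2, and the invariant factors of ∂_2 are all 1, so H_1 = Z^2.
  H_2: rank ker ∂_2 − rank ∂_3 = (3 − 3) − 0 = 0, and there is no ∂_3, so H_2 = 0.

As a check, the Euler characteristic is 8 − 12 + 3 = -1, which agrees with 1 − 2 + 0 = -1.

H_0 ≅ Z,  H_1 ≅ Z^2,  H_2 = 0.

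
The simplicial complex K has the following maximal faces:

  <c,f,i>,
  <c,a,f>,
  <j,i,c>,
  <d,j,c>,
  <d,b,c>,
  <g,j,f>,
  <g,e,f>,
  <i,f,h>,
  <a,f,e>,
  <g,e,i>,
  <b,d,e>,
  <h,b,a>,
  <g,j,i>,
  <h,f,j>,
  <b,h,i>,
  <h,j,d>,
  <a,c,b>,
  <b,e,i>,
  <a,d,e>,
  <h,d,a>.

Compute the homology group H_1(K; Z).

Order the vertices as a < b < c < d < e < f < g < h < i < j. Listing each simplex with vertices in this order, K has dimension 2 with simplices:

  0-simplices (10): a, b, c, d, e, f, g, h, i, j
  1-simplices (30): ab, ac, ad, ae, af, ah, bc, bd, be, bh, bi, cd, cf, ci, cj, de, dh, dj, ef, eg, ei, fg, fh, fi, fj, gi, gj, hi, hj, ij
  2-simplices (20): abc, abh, acf, ade, adh, aef, bcd, bde, bei, bhi, cdj, cfi, cij, dhj, efg, egi, fgj, fhi, fhj, gij

so the chain groups are C_0 ≅ Z^10, C_1 ≅ Z^30, C_2 ≅ Z^20.

Boundary ∂_1: C_1 → C_0 is given by ∂[p,q] = [q] − [p]. For instance
  ∂hi = i − h.
This gives a 10×30 integer matrix of rank 9; reducing to Smith normal form yields diagonal entries (1,1,1,1,1,1,1,1,1).

The boundary map ∂_2: C_2 → C_1 maps a triangle to the signed sum of its edges. For instance
  ∂cij = ij − cj + ci,
  ∂cdj = dj − cj + cd.
The 30×20 boundary matrix has rank 20 and Smith normal form diag(1,1,1,1,1,1,1,1,1,1,1,1,1,1,1,1,1,1,1,2).

From H_k ≅ ker(∂_k) / im(∂_{k+1}) we obtain:

  H_1: rank ker ∂_1 − rank ∂_2 = (30 − 9) − 20 = 1, and ∂_2 has invariant factor 2 > 1, so H_1 = Z ⊕ Z/2.

(K is a triangulation of the Klein bottle.)

H_1 ≅ Z ⊕ Z/2.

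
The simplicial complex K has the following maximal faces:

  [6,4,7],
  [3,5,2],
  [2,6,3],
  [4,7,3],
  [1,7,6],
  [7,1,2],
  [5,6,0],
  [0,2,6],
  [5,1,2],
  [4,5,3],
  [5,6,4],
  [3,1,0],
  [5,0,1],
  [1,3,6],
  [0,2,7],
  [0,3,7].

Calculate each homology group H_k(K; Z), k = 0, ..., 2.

H_0 ≅ Z,  H_1 ≅ Z^2,  H_2 ≅ Z.

K has 8 vertices, 24 edges, 16 triangles.
rank ∂_0 = 0, rank ∂_1 = 7 ⇒ b_0 = 8 − 0 − 7 = 1; all invariant factors of ∂_1 are 1 so no torsion. So H_0 ≅ Z.
rank ∂_1 = 7, rank ∂_2 = 15 ⇒ b_1 = 24 − 7 − 15 = 2; all invariant factors of ∂_2 are 1 so no torsion. So H_1 ≅ Z^2.
rank ∂_2 = 15, rank ∂_3 = 0 ⇒ b_2 = 16 − 15 − 0 = 1. So H_2 ≅ Z.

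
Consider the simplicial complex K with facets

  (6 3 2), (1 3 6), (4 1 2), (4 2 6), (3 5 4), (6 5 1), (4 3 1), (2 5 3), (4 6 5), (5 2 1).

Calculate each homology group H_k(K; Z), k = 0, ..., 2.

H_0 = Z,  H_1 = Z/2Z,  H_2 = 0.

K has 6 vertices, 15 edges, 10 triangles.
rank ∂_0 = 0, rank ∂_1 = 5 ⇒ b_0 = 6 − 0 − 5 = 1; all invariant factors of ∂_1 are 1 so no torsion. So H_0 = Z.
rank ∂_1 = 5, rank ∂_2 = 10 ⇒ b_1 = 15 − 5 − 10 = 0; ∂_2 has invariant factor(s) [2] giving torsion. So H_1 = Z/2Z.
rank ∂_2 = 10, rank ∂_3 = 0 ⇒ b_2 = 10 − 10 − 0 = 0. So H_2 = 0.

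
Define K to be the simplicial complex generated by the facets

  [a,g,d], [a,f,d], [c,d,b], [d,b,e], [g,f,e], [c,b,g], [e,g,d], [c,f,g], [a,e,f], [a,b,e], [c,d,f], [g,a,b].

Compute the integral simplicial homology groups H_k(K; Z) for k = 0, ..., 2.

H_0 = Z,  H_1 = Z/2,  H_2 = 0.

Order the vertices as a < b < c < d < e < f < g. Listing each simplex with vertices in this order, K has dimension 2 with simplices:

  0-simplices (7): a, b, c, d, e, f, g
  1-simplices (18): ab, ad, ae, af, ag, bc, bd, be, bg, cd, cf, cg, de, df, dg, ef, eg, fg
  2-simplices (12): abe, abg, adf, adg, aef, bcd, bcg, bde, cdf, cfg, deg, efg

so the chain groups are C_0 ≅ Z^7, C_1 ≅ Z^18, C_2 ≅ Z^12.

Boundary ∂_1: C_1 → C_0 is given by ∂[p,q] = [q] − [p]. For instance
  ∂af = f − a.
The 7×18 boundary matrix has rank 6 and Smith normal form diag(1,1,1,1,1,1).

∂_2: C_2 → C_1 acts by ∂[p,q,r] = [q,r] − [p,r] + [p,q]. For instance
  ∂bde = de − be + bd,
  ∂bcd = cd − bd + bc.
The 18×12 boundary matrix has rank 12 and Smith normal form diag(1,1,1,1,1,1,1,1,1,1,1,2).

Reading off H_k = ker ∂_k / im ∂_{k+1}:

  H_0: rank C_0 − rank ∂_1 = 7 − 6 = 1, and the invariant factors of ∂_1 are all 1, so H_0 ≅ Z.
  H_1: rank ker ∂_1 − rank ∂_2 = (18 − 6) − 12 = 0, and ∂_2 has invariant factor 2 > 1, so H_1 ≅ Z/2.
  H_2: rank ker ∂_2 − rank ∂_3 = (12 − 12) − 0 = 0, and there is no ∂_3, so H_2 ≅ 0.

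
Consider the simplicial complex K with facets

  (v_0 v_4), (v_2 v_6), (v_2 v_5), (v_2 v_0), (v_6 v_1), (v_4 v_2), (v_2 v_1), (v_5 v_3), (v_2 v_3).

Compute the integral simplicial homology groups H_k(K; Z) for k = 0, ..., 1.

H_0 = Z,  H_1 = Z^3.

K has 7 vertices, 9 edges.
rank ∂_0 = 0, rank ∂_1 = 6 ⇒ b_0 = 7 − 0 − 6 = 1; all invariant factors of ∂_1 are 1 so no torsion. So H_0 ≅ Z.
rank ∂_1 = 6, rank ∂_2 = 0 ⇒ b_1 = 9 − 6 − 0 = 3. So H_1 ≅ Z^3.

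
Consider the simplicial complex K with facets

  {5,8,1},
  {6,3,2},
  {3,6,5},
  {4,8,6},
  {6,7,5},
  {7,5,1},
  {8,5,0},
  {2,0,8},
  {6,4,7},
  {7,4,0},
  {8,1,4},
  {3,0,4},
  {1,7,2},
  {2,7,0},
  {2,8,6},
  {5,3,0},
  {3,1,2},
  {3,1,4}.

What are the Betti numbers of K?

Order the vertices as 0 < 1 < 2 < 3 < 4 < 5 < 6 < 7 < 8. Listing each simplex with vertices in this order, K has dimension 2 with simplices:

  0-simplices (9): [0], [1], [2], [3], [4], [5], [6], [7], [8]
  1-simplices (27): (27 of them)
  2-simplices (18): [0,2,7], [0,2,8], [0,3,4], [0,3,5], [0,4,7], [0,5,8], [1,2,3], [1,2,7], [1,3,4], [1,4,8], [1,5,7], [1,5,8], [2,3,6], [2,6,8], [3,5,6], [4,6,7], [4,6,8], [5,6,7]

so the chain groups are C_0 ≅ Z^9, C_1 ≅ Z^27, C_2 ≅ Z^18.

∂_1: C_1 → C_0 sends each edge [p,q] (with p < q) to q − p. For instance
  ∂[0,5] = [5] − [0].
As a 9×27 matrix over Z this has rank 8, with invariant factors (1,1,1,1,1,1,1,1).

The boundary map ∂_2: C_2 → C_1 acts by ∂[p,q,r] = [q,r] − [p,r] + [p,q]. For instance
  ∂[1,2,3] = [2,3] − [1,3] + [1,2],
  ∂[1,3,4] = [3,4] − [1,4] + [1,3].
This gives a 27×18 integer matrix of rank 17; reducing to Smith normal form yields diagonal entries (1,1,1,1,1,1,1,1,1,1,1,1,1,1,1,1,1).

From H_k ≅ ker(∂_k) / im(∂_{k+1}) we obtain:

  H_0: rank C_0 − rank ∂_1 = 9 − 8 = 1, and the invariant factors of ∂_1 are all 1, so H_0 ≅ Z.
  H_1: rank ker ∂_1 − rank ∂_2 = (27 − 8) − 17 = 2, and the invariant factors of ∂_2 are all 1, so H_1 ≅ Z^2.
  H_2: rank ker ∂_2 − rank ∂_3 = (18 − 17) − 0 = 1, and there is no ∂_3, so H_2 ≅ Z.

Hence the Betti numbers are b_0 = 1, b_1 = 2, b_2 = 1.

b_0 = 1, b_1 = 2, b_2 = 1.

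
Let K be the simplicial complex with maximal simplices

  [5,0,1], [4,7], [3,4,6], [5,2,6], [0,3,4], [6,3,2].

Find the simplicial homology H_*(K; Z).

H_0 ≅ Z,  H_1 ≅ Z,  H_2 = 0.

K has 8 vertices, 13 edges, 5 triangles.
rank ∂_0 = 0, rank ∂_1 = 7 ⇒ b_0 = 8 − 0 − 7 = 1; all invariant factors of ∂_1 are 1 so no torsion. So H_0 = Z.
rank ∂_1 = 7, rank ∂_2 = 5 ⇒ b_1 = 13 − 7 − 5 = 1; all invariant factors of ∂_2 are 1 so no torsion. So H_1 = Z.
rank ∂_2 = 5, rank ∂_3 = 0 ⇒ b_2 = 5 − 5 − 0 = 0. So H_2 = 0.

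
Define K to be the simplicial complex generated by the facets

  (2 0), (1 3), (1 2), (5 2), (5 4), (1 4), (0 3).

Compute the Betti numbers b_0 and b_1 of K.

b_0 = 1, b_1 = 2.

Take the total order 0 < 1 < 2 < 3 < 4 < 5 on the vertex set. Then K (dimension 1) consists of the simplices:

  0-simplices (6): [0], [1], [2], [3], [4], [5]
  1-simplices (7): [0,2], [0,3], [1,2], [1,3], [1,4], [2,5], [4,5]

Hence C_0 ≅ Z^6, C_1 ≅ Z^7.

Boundary ∂_1: C_1 → C_0 is given by ∂[p,q] = [q] − [p]. For instance
  ∂[1,3] = [3] − [1].
The 6×7 boundary matrix has rank 5 and Smith normal form diag(1,1,1,1,1).

Reading off H_k = ker ∂_k / im ∂_{k+1}:

  H_0: rank C_0 − rank ∂_1 = 6 − 5 = 1, and the invariant factors of ∂_1 are all 1, so H_0 = Z.
  H_1: rank ker ∂_1 − rank ∂_2 = (7 − 5) − 0 = 2, and there is no ∂_2, so H_1 = Z^2.

As a check, the Euler characteristic is 6 − 7 = -1, which agrees with 1 − 2 = -1.

Hence the Betti numbers are b_0 = 1, b_1 = 2.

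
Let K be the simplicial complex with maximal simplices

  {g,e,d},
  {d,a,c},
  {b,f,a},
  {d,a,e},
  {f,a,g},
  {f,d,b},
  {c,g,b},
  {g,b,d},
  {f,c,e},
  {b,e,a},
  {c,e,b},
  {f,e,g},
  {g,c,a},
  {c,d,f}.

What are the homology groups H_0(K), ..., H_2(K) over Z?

Take the total order a < b < c < d < e < f < g on the vertex set. Then K (dimension 2) consists of the simplices:

  0-simplices (7): a, b, c, d, e, f, g
  1-simplices (21): ab, ac, ad, ae, af, ag, bc, bd, be, bf, bg, cd, ce, cf, cg, de, df, dg, ef, eg, fg
  2-simplices (14): abe, abf, acd, acg, ade, afg, bce, bcg, bdf, bdg, cdf, cef, deg, efg

so the chain groups are C_0 ≅ Z^7, C_1 ≅ Z^21, C_2 ≅ Z^14.

The boundary map ∂_1: C_1 → C_0 is given by ∂[p,q] = [q] − [p]. For instance
  ∂eg = g − e.
As a 7×21 matrix over Z this has rank 6, with invariant factors (1,1,1,1,1,1).

∂_2: C_2 → C_1 sends each 2-simplex [p,q,r] to [q,r] − [p,r] + [p,q]. For instance
  ∂efg = fg − eg + ef,
  ∂cef = ef − cf + ce.
The 21×14 boundary matrix has rank 13 and Smith normal form diag(1,1,1,1,1,1,1,1,1,1,1,1,1).

Now H_k = ker ∂_k / im ∂_{k+1}, so:

  H_0: rank C_0 − rank ∂_1 = 7 − 6 = 1, and the invariant factors of ∂_1 are all 1, so H_0 ≅ Z.
  H_1: rank ker ∂_1 − rank ∂_2 = (21 − 6) − 13 = 2, and the invariant factors of ∂_2 are all 1, so H_1 ≅ Z^2.
  H_2: rank ker ∂_2 − rank ∂_3 = (14 − 13) − 0 = 1, and there is no ∂_3, so H_2 ≅ Z.

As a check, the Euler characteristic is 7 − 21 + 14 = 0, which agrees with 1 − 2 + 1 = 0.
(K is a triangulation of the torus T^2.)

H_0 = Z,  H_1 = Z^2,  H_2 = Z.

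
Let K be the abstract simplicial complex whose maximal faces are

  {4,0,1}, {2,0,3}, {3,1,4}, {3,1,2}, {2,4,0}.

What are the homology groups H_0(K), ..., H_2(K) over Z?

Order the vertices as 0 < 1 < 2 < 3 < 4. Listing each simplex with vertices in this order, K has dimension 2 with simplices:

  0-simplices (5): [0], [1], [2], [3], [4]
  1-simplices (10): [0,1], [0,2], [0,3], [0,4], [1,2], [1,3], [1,4], [2,3], [2,4], [3,4]
  2-simplices (5): [0,1,4], [0,2,3], [0,2,4], [1,2,3], [1,3,4]

giving chain groups C_0 ≅ Z^5, C_1 ≅ Z^10, C_2 ≅ Z^5.

Boundary ∂_1: C_1 → C_0 maps an edge to its endpoints' difference, ∂[p,q] = q − p. For instance
  ∂[1,4] = [4] − [1].
As a 5×10 matrix over Z this has rank 4, with invariant factors (1,1,1,1).

∂_2: C_2 → C_1 maps a triangle to the signed sum of its edges. For instance
  ∂[1,2,3] = [2,3] − [1,3] + [1,2],
  ∂[1,3,4] = [3,4] − [1,4] + [1,3].
The resulting 10×5 matrix has rank 5, and its Smith normal form has invariant factors (1,1,1,1,1).

From H_k ≅ ker(∂_k) / im(∂_{k+1}) we obtain:

  H_0: rank C_0 − rank ∂_1 = 5 − 4 = 1, and the invariant factors of ∂_1 are all 1, so H_0 = Z.
  H_1: rank ker ∂_1 − rank ∂_2 = (10 − 4) − 5 = 1, and the invariant factors of ∂_2 are all 1, so H_1 = Z.
  H_2: rank ker ∂_2 − rank ∂_3 = (5 − 5) − 0 = 0, and there is no ∂_3, so H_2 = 0.

(K is a triangulation of the Möbius band.)

H_0 = Z,  H_1 = Z,  H_2 = 0.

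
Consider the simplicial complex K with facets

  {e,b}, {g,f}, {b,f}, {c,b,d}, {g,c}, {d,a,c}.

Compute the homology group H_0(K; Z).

Fix the vertex order a < b < c < d < e < f < g and write every simplex with vertices in increasing order. Then dim K = 2 and the simplices of K are:

  0-simplices (7): a, b, c, d, e, f, g
  1-simplices (9): ac, ad, bc, bd, be, bf, cd, cg, fg
  2-simplices (2): acd, bcd

Hence C_0 ≅ Z^7, C_1 ≅ Z^9, C_2 ≅ Z^2.

The boundary map ∂_1: C_1 → C_0 sends each edge [p,q] (with p < q) to q − p.
As a 7×9 matrix over Z this has rank 6, with invariant factors (1,1,1,1,1,1).

The boundary map ∂_2: C_2 → C_1 maps a triangle to the signed sum of its edges. For instance
  ∂acd = cd − ad + ac,
  ∂bcd = cd − bd + bc.
The resulting 9×2 matrix has rank 2, and its Smith normal form has invariant factors (1,1).

Reading off H_k = ker ∂_k / im ∂_{k+1}:

  H_0: rank C_0 − rank ∂_1 = 7 − 6 = 1, and the invariant factors of ∂_1 are all 1, so H_0 = Z.

H_0 ≅ Z.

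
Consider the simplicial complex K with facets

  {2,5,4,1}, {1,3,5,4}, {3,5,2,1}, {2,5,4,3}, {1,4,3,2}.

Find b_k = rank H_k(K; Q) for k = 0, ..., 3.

Take the total order 1 < 2 < 3 < 4 < 5 on the vertex set. Then K (dimension 3) consists of the simplices:

  0-simplices (5): [1], [2], [3], [4], [5]
  1-simplices (10): [1,2], [1,3], [1,4], [1,5], [2,3], [2,4], [2,5], [3,4], [3,5], [4,5]
  2-simplices (10): [1,2,3], [1,2,4], [1,2,5], [1,3,4], [1,3,5], [1,4,5], [2,3,4], [2,3,5], [2,4,5], [3,4,5]
  3-simplices (5): [1,2,3,4], [1,2,3,5], [1,2,4,5], [1,3,4,5], [2,3,4,5]

giving chain groups C_0 ≅ Z^5, C_1 ≅ Z^10, C_2 ≅ Z^10, C_3 ≅ Z^5.

Boundary ∂_1: C_1 → C_0 sends each edge [p,q] (with p < q) to q − p.
The resulting 5×10 matrix has rank 4, and its Smith normal form has invariant factors (1,1,1,1).

∂_2: C_2 → C_1 sends each 2-simplex [p,q,r] to [q,r] − [p,r] + [p,q]. For instance
  ∂[2,4,5] = [4,5] − [2,5] + [2,4],
  ∂[1,3,5] = [3,5] − [1,5] + [1,3].
As a 10×10 matrix over Z this has rank 6, with invariant factors (1,1,1,1,1,1).

The boundary map ∂_3: C_3 → C_2 sends each 3-simplex σ to the alternating sum Σ_i (−1)^i (σ with its i-th vertex removed). For instance
  ∂[1,2,3,5] = [2,3,5] − [1,3,5] + [1,2,5] − [1,2,3],
  ∂[2,3,4,5] = [3,4,5] − [2,4,5] + [2,3,5] − [2,3,4].
The resulting 10×5 matrix has rank 4, and its Smith normal form has invariant factors (1,1,1,1).

Computing H_k = (kernel of ∂_k) / (image of ∂_{k+1}):

  H_0: rank C_0 − rank ∂_1 = 5 − 4 = 1, and the invariant factors of ∂_1 are all 1, so H_0 = Z.
  H_1: rank ker ∂_1 − rank ∂_2 = (10 − 4) − 6 = 0, and the invariant factors of ∂_2 are all 1, so H_1 = 0.
  H_2: rank ker ∂_2 − rank ∂_3 = (10 − 6) − 4 = 0, and the invariant factors of ∂_3 are all 1, so H_2 = 0.
  H_3: rank ker ∂_3 − rank ∂_4 = (5 − 4) − 0 = 1, and there is no ∂_4, so H_3 = Z.

Hence the Betti numbers are b_0 = 1, b_1 = 0, b_2 = 0, b_3 = 1.

b_0 = 1, b_1 = 0, b_2 = 0, b_3 = 1.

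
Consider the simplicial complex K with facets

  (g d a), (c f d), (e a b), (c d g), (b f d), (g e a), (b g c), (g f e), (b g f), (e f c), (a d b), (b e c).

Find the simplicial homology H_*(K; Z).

H_0 = Z,  H_1 = Z/2Z,  H_2 = 0.

K has 7 vertices, 18 edges, 12 triangles.
rank ∂_0 = 0, rank ∂_1 = 6 ⇒ b_0 = 7 − 0 − 6 = 1; all invariant factors of ∂_1 are 1 so no torsion. So H_0 = Z.
rank ∂_1 = 6, rank ∂_2 = 12 ⇒ b_1 = 18 − 6 − 12 = 0; ∂_2 has invariant factor(s) [2] giving torsion. So H_1 = Z/2Z.
rank ∂_2 = 12, rank ∂_3 = 0 ⇒ b_2 = 12 − 12 − 0 = 0. So H_2 = 0.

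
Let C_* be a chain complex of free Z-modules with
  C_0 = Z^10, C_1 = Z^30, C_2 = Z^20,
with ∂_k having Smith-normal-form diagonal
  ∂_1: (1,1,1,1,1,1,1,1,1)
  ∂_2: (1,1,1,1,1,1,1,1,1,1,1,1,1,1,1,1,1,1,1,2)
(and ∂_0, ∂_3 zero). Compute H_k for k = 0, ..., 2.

H_0: b_0 = 10 − 0 − 9 = 1; torsion from ∂_1 factors > 1: none. So H_0 = Z.
H_1: b_1 = 30 − 9 − 20 = 1; torsion from ∂_2 factors > 1: [2]. So H_1 = Z × Z/2.
H_2: b_2 = 20 − 20 − 0 = 0; torsion from ∂_3 factors > 1: none. So H_2 = 0.

H_0 = Z,  H_1 = Z × Z/2,  H_2 = 0.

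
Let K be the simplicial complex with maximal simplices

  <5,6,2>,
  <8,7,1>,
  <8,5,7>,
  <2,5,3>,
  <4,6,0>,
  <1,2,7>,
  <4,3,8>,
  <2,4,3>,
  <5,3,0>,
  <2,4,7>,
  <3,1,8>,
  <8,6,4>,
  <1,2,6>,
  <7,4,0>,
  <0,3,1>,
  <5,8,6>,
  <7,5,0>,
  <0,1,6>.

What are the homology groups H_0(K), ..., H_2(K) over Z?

H_0 ≅ Z,  H_1 ≅ Z^2,  H_2 ≅ Z.

K has 9 vertices, 27 edges, 18 triangles.
rank ∂_0 = 0, rank ∂_1 = 8 ⇒ b_0 = 9 − 0 − 8 = 1; all invariant factors of ∂_1 are 1 so no torsion. So H_0 ≅ Z.
rank ∂_1 = 8, rank ∂_2 = 17 ⇒ b_1 = 27 − 8 − 17 = 2; all invariant factors of ∂_2 are 1 so no torsion. So H_1 ≅ Z^2.
rank ∂_2 = 17, rank ∂_3 = 0 ⇒ b_2 = 18 − 17 − 0 = 1. So H_2 ≅ Z.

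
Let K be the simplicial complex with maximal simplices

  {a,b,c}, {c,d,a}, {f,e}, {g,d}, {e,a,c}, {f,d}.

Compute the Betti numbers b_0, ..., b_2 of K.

Fix the vertex order a < b < c < d < e < f < g and write every simplex with vertices in increasing order. Then dim K = 2 and the simplices of K are:

  0-simplices (7): a, b, c, d, e, f, g
  1-simplices (10): ab, ac, ad, ae, bc, cd, ce, df, dg, ef
  2-simplices (3): abc, acd, ace

so the chain groups are C_0 ≅ Z^7, C_1 ≅ Z^10, C_2 ≅ Z^3.

∂_1: C_1 → C_0 is given by ∂[p,q] = [q] − [p].
The 7×10 boundary matrix has rank 6 and Smith normal form diag(1,1,1,1,1,1).

The boundary map ∂_2: C_2 → C_1 acts by ∂[p,q,r] = [q,r] − [p,r] + [p,q]. For instance
  ∂abc = bc − ac + ab,
  ∂ace = ce − ae + ac.
As a 10×3 matrix over Z this has rank 3, with invariant factors (1,1,1).

Reading off H_k = ker ∂_k / im ∂_{k+1}:

  H_0: rank C_0 − rank ∂_1 = 7 − 6 = 1, and the invariant factors of ∂_1 are all 1, so H_0 = Z.
  H_1: rank ker ∂_1 − rank ∂_2 = (10 − 6) − 3 = 1, and the invariant factors of ∂_2 are all 1, so H_1 = Z.
  H_2: rank ker ∂_2 − rank ∂_3 = (3 − 3) − 0 = 0, and there is no ∂_3, so H_2 = 0.

As a check, the Euler characteristic is 7 − 10 + 3 = 0, which agrees with 1 − 1 + 0 = 0.

Hence the Betti numbers are b_0 = 1, b_1 = 1, b_2 = 0.

b_0 = 1, b_1 = 1, b_2 = 0.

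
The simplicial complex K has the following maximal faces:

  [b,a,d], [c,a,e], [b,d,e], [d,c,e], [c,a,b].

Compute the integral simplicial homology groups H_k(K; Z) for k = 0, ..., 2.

H_0 = Z,  H_1 = Z,  H_2 = 0.

We work with the vertex ordering a < b < c < d < e. The simplices of K, each written with vertices in increasing order, are:

  0-simplices (5): a, b, c, d, e
  1-simplices (10): ab, ac, ad, ae, bc, bd, be, cd, ce, de
  2-simplices (5): abc, abd, ace, bde, cde

so the chain groups are C_0 ≅ Z^5, C_1 ≅ Z^10, C_2 ≅ Z^5.

∂_1: C_1 → C_0 sends each edge [p,q] (with p < q) to q − p. For instance
  ∂ad = d − a.
This gives a 5×10 integer matrix of rank 4; reducing to Smith normal form yields diagonal entries (1,1,1,1).

The boundary map ∂_2: C_2 → C_1 acts by ∂[p,q,r] = [q,r] − [p,r] + [p,q]. For instance
  ∂ace = ce − ae + ac,
  ∂abc = bc − ac + ab.
This gives a 10×5 integer matrix of rank 5; reducing to Smith normal form yields diagonal entries (1,1,1,1,1).

Now H_k = ker ∂_k / im ∂_{k+1}, so:

  H_0: rank C_0 − rank ∂_1 = 5 − 4 = 1, and the invariant factors of ∂_1 are all 1, so H_0 ≅ Z.
  H_1: rank ker ∂_1 − rank ∂_2 = (10 − 4) − 5 = 1, and the invariant factors of ∂_2 are all 1, so H_1 ≅ Z.
  H_2: rank ker ∂_2 − rank ∂_3 = (5 − 5) − 0 = 0, and there is no ∂_3, so H_2 ≅ 0.

As a check, the Euler characteristic is 5 − 10 + 5 = 0, which agrees with 1 − 1 + 0 = 0.
(K is a triangulation of the Möbius band.)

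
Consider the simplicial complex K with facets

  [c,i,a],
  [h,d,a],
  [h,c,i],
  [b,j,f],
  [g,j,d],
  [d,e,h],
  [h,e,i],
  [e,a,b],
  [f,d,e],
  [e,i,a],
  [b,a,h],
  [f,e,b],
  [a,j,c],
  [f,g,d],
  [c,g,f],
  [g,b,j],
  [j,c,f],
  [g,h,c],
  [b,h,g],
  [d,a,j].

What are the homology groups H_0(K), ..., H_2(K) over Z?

H_0 ≅ Z,  H_1 ≅ Z ⊕ Z/2Z,  H_2 = 0.

Take the total order a < b < c < d < e < f < g < h < i < j on the vertex set. Then K (dimension 2) consists of the simplices:

  0-simplices (10): a, b, c, d, e, f, g, h, i, j
  1-simplices (30): ab, ac, ad, ae, ah, ai, aj, be, bf, bg, bh, bj, cf, cg, ch, ci, cj, de, df, dg, dh, dj, ef, eh, ei, fg, fj, gh, gj, hi
  2-simplices (20): abe, abh, aci, acj, adh, adj, aei, bef, bfj, bgh, bgj, cfg, cfj, cgh, chi, def, deh, dfg, dgj, ehi

Hence C_0 ≅ Z^10, C_1 ≅ Z^30, C_2 ≅ Z^20.

The boundary map ∂_1: C_1 → C_0 maps an edge to its endpoints' difference, ∂[p,q] = q − p.
As a 10×30 matrix over Z this has rank 9, with invariant factors (1,1,1,1,1,1,1,1,1).

The boundary map ∂_2: C_2 → C_1 sends each 2-simplex [p,q,r] to [q,r] − [p,r] + [p,q]. For instance
  ∂bgh = gh − bh + bg,
  ∂bef = ef − bf + be.
This gives a 30×20 integer matrix of rank 20; reducing to Smith normal form yields diagonal entries (1,1,1,1,1,1,1,1,1,1,1,1,1,1,1,1,1,1,1,2).

Reading off H_k = ker ∂_k / im ∂_{k+1}:

  H_0: rank C_0 − rank ∂_1 = 10 − 9 = 1, and the invariant factors of ∂_1 are all 1, so H_0 = Z.
  H_1: rank ker ∂_1 − rank ∂_2 = (30 − 9) − 20 = 1, and ∂_2 has invariant factor 2 > 1, so H_1 = Z ⊕ Z/2Z.
  H_2: rank ker ∂_2 − rank ∂_3 = (20 − 20) − 0 = 0, and there is no ∂_3, so H_2 = 0.

As a check, the Euler characteristic is 10 − 30 + 20 = 0, which agrees with 1 − 1 + 0 = 0.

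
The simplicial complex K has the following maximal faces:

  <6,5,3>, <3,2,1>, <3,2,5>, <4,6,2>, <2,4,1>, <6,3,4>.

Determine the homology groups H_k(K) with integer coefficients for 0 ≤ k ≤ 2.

Fix the vertex order 1 < 2 < 3 < 4 < 5 < 6 and write every simplex with vertices in increasing order. Then dim K = 2 and the simplices of K are:

  0-simplices (6): [1], [2], [3], [4], [5], [6]
  1-simplices (12): [1,2], [1,3], [1,4], [2,3], [2,4], [2,5], [2,6], [3,4], [3,5], [3,6], [4,6], [5,6]
  2-simplices (6): [1,2,3], [1,2,4], [2,3,5], [2,4,6], [3,4,6], [3,5,6]

giving chain groups C_0 ≅ Z^6, C_1 ≅ Z^12, C_2 ≅ Z^6.

The boundary map ∂_1: C_1 → C_0 is given by ∂[p,q] = [q] − [p].
As a 6×12 matrix over Z this has rank 5, with invariant factors (1,1,1,1,1).

∂_2: C_2 → C_1 acts by ∂[p,q,r] = [q,r] − [p,r] + [p,q]. For instance
  ∂[3,5,6] = [5,6] − [3,6] + [3,5],
  ∂[1,2,3] = [2,3] − [1,3] + [1,2].
This gives a 12×6 integer matrix of rank 6; reducing to Smith normal form yields diagonal entries (1,1,1,1,1,1).

Reading off H_k = ker ∂_k / im ∂_{k+1}:

  H_0: rank C_0 − rank ∂_1 = 6 − 5 = 1, and the invariant factors of ∂_1 are all 1, so H_0 ≅ Z.
  H_1: rank ker ∂_1 − rank ∂_2 = (12 − 5) − 6 = 1, and the invariant factors of ∂_2 are all 1, so H_1 ≅ Z.
  H_2: rank ker ∂_2 − rank ∂_3 = (6 − 6) − 0 = 0, and there is no ∂_3, so H_2 ≅ 0.

H_0 = Z,  H_1 = Z,  H_2 = 0.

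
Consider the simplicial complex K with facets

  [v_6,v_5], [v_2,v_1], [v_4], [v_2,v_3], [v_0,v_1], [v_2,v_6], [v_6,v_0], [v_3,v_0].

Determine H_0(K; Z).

H_0 = Z^2.

Order the vertices as v_0 < v_1 < v_2 < v_3 < v_4 < v_5 < v_6. Listing each simplex with vertices in this order, K has dimension 1 with simplices:

  0-simplices (7): [v_0], [v_1], [v_2], [v_3], [v_4], [v_5], [v_6]
  1-simplices (7): [v_0,v_1], [v_0,v_3], [v_0,v_6], [v_1,v_2], [v_2,v_3], [v_2,v_6], [v_5,v_6]

giving chain groups C_0 ≅ Z^7, C_1 ≅ Z^7.

The boundary map ∂_1: C_1 → C_0 maps an edge to its endpoints' difference, ∂[p,q] = q − p.
The 7×7 boundary matrix has rank 5 and Smith normal form diag(1,1,1,1,1).

Reading off H_k = ker ∂_k / im ∂_{k+1}:

  H_0: rank C_0 − rank ∂_1 = 7 − 5 = 2, and the invariant factors of ∂_1 are all 1, so H_0 ≅ Z^2.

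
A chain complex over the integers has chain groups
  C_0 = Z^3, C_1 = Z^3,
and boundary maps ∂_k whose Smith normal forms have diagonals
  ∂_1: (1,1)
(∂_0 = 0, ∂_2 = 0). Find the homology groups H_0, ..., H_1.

H_0 = Z,  H_1 = Z.

H_0: b_0 = 3 − 0 − 2 = 1; torsion from ∂_1 factors > 1: none. So H_0 = Z.
H_1: b_1 = 3 − 2 − 0 = 1; torsion from ∂_2 factors > 1: none. So H_1 = Z.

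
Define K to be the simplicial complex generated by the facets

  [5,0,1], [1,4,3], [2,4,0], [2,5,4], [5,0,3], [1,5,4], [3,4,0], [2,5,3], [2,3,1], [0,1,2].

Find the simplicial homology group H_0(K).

Take the total order 0 < 1 < 2 < 3 < 4 < 5 on the vertex set. Then K (dimension 2) consists of the simplices:

  0-simplices (6): [0], [1], [2], [3], [4], [5]
  1-simplices (15): [0,1], [0,2], [0,3], [0,4], [0,5], [1,2], [1,3], [1,4], [1,5], [2,3], [2,4], [2,5], [3,4], [3,5], [4,5]
  2-simplices (10): [0,1,2], [0,1,5], [0,2,4], [0,3,4], [0,3,5], [1,2,3], [1,3,4], [1,4,5], [2,3,5], [2,4,5]

Hence C_0 ≅ Z^6, C_1 ≅ Z^15, C_2 ≅ Z^10.

Boundary ∂_1: C_1 → C_0 is given by ∂[p,q] = [q] − [p].
As a 6×15 matrix over Z this has rank 5, with invariant factors (1,1,1,1,1).

Boundary ∂_2: C_2 → C_1 acts by ∂[p,q,r] = [q,r] − [p,r] + [p,q]. For instance
  ∂[1,3,4] = [3,4] − [1,4] + [1,3],
  ∂[0,3,4] = [3,4] − [0,4] + [0,3].
The resulting 15×10 matrix has rank 10, and its Smith normal form has invariant factors (1,1,1,1,1,1,1,1,1,2).

Now H_k = ker ∂_k / im ∂_{k+1}, so:

  H_0: rank C_0 − rank ∂_1 = 6 − 5 = 1, and the invariant factors of ∂_1 are all 1, so H_0 = Z.

H_0 = Z.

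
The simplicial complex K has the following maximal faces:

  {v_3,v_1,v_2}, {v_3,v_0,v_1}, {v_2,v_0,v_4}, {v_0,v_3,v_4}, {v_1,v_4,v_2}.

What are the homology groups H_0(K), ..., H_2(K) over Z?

K has 5 vertices, 10 edges, 5 triangles.
rank ∂_0 = 0, rank ∂_1 = 4 ⇒ b_0 = 5 − 0 − 4 = 1; all invariant factors of ∂_1 are 1 so no torsion. So H_0 ≅ Z.
rank ∂_1 = 4, rank ∂_2 = 5 ⇒ b_1 = 10 − 4 − 5 = 1; all invariant factors of ∂_2 are 1 so no torsion. So H_1 ≅ Z.
rank ∂_2 = 5, rank ∂_3 = 0 ⇒ b_2 = 5 − 5 − 0 = 0. So H_2 ≅ 0.

H_0 = Z,  H_1 = Z,  H_2 = 0.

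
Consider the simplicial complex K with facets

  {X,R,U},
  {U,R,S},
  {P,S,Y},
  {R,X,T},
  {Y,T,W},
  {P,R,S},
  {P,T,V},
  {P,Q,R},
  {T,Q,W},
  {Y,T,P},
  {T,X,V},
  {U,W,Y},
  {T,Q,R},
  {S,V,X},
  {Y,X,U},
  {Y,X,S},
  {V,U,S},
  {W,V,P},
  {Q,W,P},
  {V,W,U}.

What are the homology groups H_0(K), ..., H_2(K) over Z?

H_0 ≅ Z,  H_1 ≅ Z ⊕ Z_2,  H_2 = 0.

Order the vertices as P < Q < R < S < T < U < V < W < X < Y. Listing each simplex with vertices in this order, K has dimension 2 with simplices:

  0-simplices (10): P, Q, R, S, T, U, V, W, X, Y
  1-simplices (30): PQ, PR, PS, PT, PV, PW, PY, QR, QT, QW, RS, RT, RU, RX, SU, SV, SX, SY, TV, TW, TX, TY, UV, UW, UX, UY, VW, VX, WY, XY
  2-simplices (20): PQR, PQW, PRS, PSY, PTV, PTY, PVW, QRT, QTW, RSU, RTX, RUX, SUV, SVX, SXY, TVX, TWY, UVW, UWY, UXY

giving chain groups C_0 ≅ Z^10, C_1 ≅ Z^30, C_2 ≅ Z^20.

Boundary ∂_1: C_1 → C_0 maps an edge to its endpoints' difference, ∂[p,q] = q − p. For instance
  ∂RU = U − R.
The 10×30 boundary matrix has rank 9 and Smith normal form diag(1,1,1,1,1,1,1,1,1).

∂_2: C_2 → C_1 acts by ∂[p,q,r] = [q,r] − [p,r] + [p,q]. For instance
  ∂QTW = TW − QW + QT,
  ∂UVW = VW − UW + UV.
This gives a 30×20 integer matrix of rank 20; reducing to Smith normal form yields diagonal entries (1,1,1,1,1,1,1,1,1,1,1,1,1,1,1,1,1,1,1,2).

Computing H_k = (kernel of ∂_k) / (image of ∂_{k+1}):

  H_0: rank C_0 − rank ∂_1 = 10 − 9 = 1, and the invariant factors of ∂_1 are all 1, so H_0 ≅ Z.
  H_1: rank ker ∂_1 − rank ∂_2 = (30 − 9) − 20 = 1, and ∂_2 has invariant factor 2 > 1, so H_1 ≅ Z ⊕ Z_2.
  H_2: rank ker ∂_2 − rank ∂_3 = (20 − 20) − 0 = 0, and there is no ∂_3, so H_2 ≅ 0.

(K is a triangulation of the Klein bottle.)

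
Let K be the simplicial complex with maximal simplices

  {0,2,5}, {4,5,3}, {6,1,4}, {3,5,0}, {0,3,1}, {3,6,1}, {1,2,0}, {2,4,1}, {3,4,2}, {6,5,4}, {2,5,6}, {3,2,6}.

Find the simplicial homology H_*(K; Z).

H_0 ≅ Z,  H_1 ≅ Z_2,  H_2 = 0.

K has 7 vertices, 18 edges, 12 triangles.
rank ∂_0 = 0, rank ∂_1 = 6 ⇒ b_0 = 7 − 0 − 6 = 1; all invariant factors of ∂_1 are 1 so no torsion. So H_0 = Z.
rank ∂_1 = 6, rank ∂_2 = 12 ⇒ b_1 = 18 − 6 − 12 = 0; ∂_2 has invariant factor(s) [2] giving torsion. So H_1 = Z_2.
rank ∂_2 = 12, rank ∂_3 = 0 ⇒ b_2 = 12 − 12 − 0 = 0. So H_2 = 0.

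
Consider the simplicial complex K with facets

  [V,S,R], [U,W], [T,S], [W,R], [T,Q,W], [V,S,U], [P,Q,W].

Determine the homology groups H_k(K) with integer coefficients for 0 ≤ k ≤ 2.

H_0 = Z,  H_1 = Z^2,  H_2 = 0.

Take the total order P < Q < R < S < T < U < V < W on the vertex set. Then K (dimension 2) consists of the simplices:

  0-simplices (8): P, Q, R, S, T, U, V, W
  1-simplices (13): PQ, PW, QT, QW, RS, RV, RW, ST, SU, SV, TW, UV, UW
  2-simplices (4): PQW, QTW, RSV, SUV

giving chain groups C_0 ≅ Z^8, C_1 ≅ Z^13, C_2 ≅ Z^4.

∂_1: C_1 → C_0 sends each edge [p,q] (with p < q) to q − p. For instance
  ∂SV = V − S.
The resulting 8×13 matrix has rank 7, and its Smith normal form has invariant factors (1,1,1,1,1,1,1).

Boundary ∂_2: C_2 → C_1 sends each 2-simplex [p,q,r] to [q,r] − [p,r] + [p,q]. For instance
  ∂SUV = UV − SV + SU,
  ∂RSV = SV − RV + RS.
This gives a 13×4 integer matrix of rank 4; reducing to Smith normal form yields diagonal entries (1,1,1,1).

Now H_k = ker ∂_k / im ∂_{k+1}, so:

  H_0: rank C_0 − rank ∂_1 = 8 − 7 = 1, and the invariant factors of ∂_1 are all 1, so H_0 ≅ Z.
  H_1: rank ker ∂_1 − rank ∂_2 = (13 − 7) − 4 = 2, and the invariant factors of ∂_2 are all 1, so H_1 ≅ Z^2.
  H_2: rank ker ∂_2 − rank ∂_3 = (4 − 4) − 0 = 0, and there is no ∂_3, so H_2 ≅ 0.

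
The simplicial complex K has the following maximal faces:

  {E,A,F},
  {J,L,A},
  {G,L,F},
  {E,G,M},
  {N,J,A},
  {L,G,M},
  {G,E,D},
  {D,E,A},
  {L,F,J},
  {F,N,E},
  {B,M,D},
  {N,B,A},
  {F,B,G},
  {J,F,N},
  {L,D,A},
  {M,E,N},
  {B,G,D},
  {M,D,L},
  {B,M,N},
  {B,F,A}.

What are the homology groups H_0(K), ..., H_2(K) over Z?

H_0 = Z,  H_1 = Z ⊕ Z/2Z,  H_2 = 0.

Take the total order A < B < D < E < F < G < J < L < M < N on the vertex set. Then K (dimension 2) consists of the simplices:

  0-simplices (10): A, B, D, E, F, G, J, L, M, N
  1-simplices (30): AB, AD, AE, AF, AJ, AL, AN, BD, BF, BG, BM, BN, DE, DG, DL, DM, EF, EG, EM, EN, FG, FJ, FL, FN, GL, GM, JL, JN, LM, MN
  2-simplices (20): ABF, ABN, ADE, ADL, AEF, AJL, AJN, BDG, BDM, BFG, BMN, DEG, DLM, EFN, EGM, EMN, FGL, FJL, FJN, GLM

Hence C_0 ≅ Z^10, C_1 ≅ Z^30, C_2 ≅ Z^20.

∂_1: C_1 → C_0 sends each edge [p,q] (with p < q) to q − p.
As a 10×30 matrix over Z this has rank 9, with invariant factors (1,1,1,1,1,1,1,1,1).

∂_2: C_2 → C_1 acts by ∂[p,q,r] = [q,r] − [p,r] + [p,q]. For instance
  ∂FGL = GL − FL + FG,
  ∂ABF = BF − AF + AB.
The 30×20 boundary matrix has rank 20 and Smith normal form diag(1,1,1,1,1,1,1,1,1,1,1,1,1,1,1,1,1,1,1,2).

Now H_k = ker ∂_k / im ∂_{k+1}, so:

  H_0: rank C_0 − rank ∂_1 = 10 − 9 = 1, and the invariant factors of ∂_1 are all 1, so H_0 = Z.
  H_1: rank ker ∂_1 − rank ∂_2 = (30 − 9) − 20 = 1, and ∂_2 has invariant factor 2 > 1, so H_1 = Z ⊕ Z/2Z.
  H_2: rank ker ∂_2 − rank ∂_3 = (20 − 20) − 0 = 0, and there is no ∂_3, so H_2 = 0.

(K is a triangulation of the Klein bottle.)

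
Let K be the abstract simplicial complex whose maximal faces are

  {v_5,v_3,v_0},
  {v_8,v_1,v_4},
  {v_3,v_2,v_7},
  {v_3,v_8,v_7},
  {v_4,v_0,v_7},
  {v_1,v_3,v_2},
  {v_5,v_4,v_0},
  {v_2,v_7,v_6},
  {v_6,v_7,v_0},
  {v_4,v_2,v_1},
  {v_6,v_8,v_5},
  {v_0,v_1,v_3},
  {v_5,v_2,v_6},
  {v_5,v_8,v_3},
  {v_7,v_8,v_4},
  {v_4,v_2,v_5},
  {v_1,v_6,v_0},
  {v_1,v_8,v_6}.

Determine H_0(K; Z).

Take the total order v_0 < v_1 < v_2 < v_3 < v_4 < v_5 < v_6 < v_7 < v_8 on the vertex set. Then K (dimension 2) consists of the simplices:

  0-simplices (9): [v_0], [v_1], [v_2], [v_3], [v_4], [v_5], [v_6], [v_7], [v_8]
  1-simplices (27): (27 of them)
  2-simplices (18): (18 of them)

Hence C_0 ≅ Z^9, C_1 ≅ Z^27, C_2 ≅ Z^18.

∂_1: C_1 → C_0 is given by ∂[p,q] = [q] − [p].
This gives a 9×27 integer matrix of rank 8; reducing to Smith normal form yields diagonal entries (1,1,1,1,1,1,1,1).

Boundary ∂_2: C_2 → C_1 maps a triangle to the signed sum of its edges. For instance
  ∂[v_2,v_5,v_6] = [v_5,v_6] − [v_2,v_6] + [v_2,v_5],
  ∂[v_0,v_3,v_5] = [v_3,v_5] − [v_0,v_5] + [v_0,v_3].
This gives a 27×18 integer matrix of rank 17; reducing to Smith normal form yields diagonal entries (1,1,1,1,1,1,1,1,1,1,1,1,1,1,1,1,1).

Reading off H_k = ker ∂_k / im ∂_{k+1}:

  H_0: rank C_0 − rank ∂_1 = 9 − 8 = 1, and the invariant factors of ∂_1 are all 1, so H_0 = Z.

H_0 = Z.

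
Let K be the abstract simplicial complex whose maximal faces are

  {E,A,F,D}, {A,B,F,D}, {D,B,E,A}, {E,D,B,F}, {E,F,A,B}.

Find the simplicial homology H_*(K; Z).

H_0 = Z,  H_1 = 0,  H_2 = 0,  H_3 = Z.

Fix the vertex order A < B < D < E < F and write every simplex with vertices in increasing order. Then dim K = 3 and the simplices of K are:

  0-simplices (5): A, B, D, E, F
  1-simplices (10): AB, AD, AE, AF, BD, BE, BF, DE, DF, EF
  2-simplices (10): ABD, ABE, ABF, ADE, ADF, AEF, BDE, BDF, BEF, DEF
  3-simplices (5): ABDE, ABDF, ABEF, ADEF, BDEF

Hence C_0 ≅ Z^5, C_1 ≅ Z^10, C_2 ≅ Z^10, C_3 ≅ Z^5.

Boundary ∂_1: C_1 → C_0 is given by ∂[p,q] = [q] − [p].
As a 5×10 matrix over Z this has rank 4, with invariant factors (1,1,1,1).

Boundary ∂_2: C_2 → C_1 maps a triangle to the signed sum of its edges. For instance
  ∂ABD = BD − AD + AB,
  ∂ABE = BE − AE + AB.
The resulting 10×10 matrix has rank 6, and its Smith normal form has invariant factors (1,1,1,1,1,1).

∂_3: C_3 → C_2 sends each 3-simplex σ to the alternating sum Σ_i (−1)^i (σ with its i-th vertex removed). For instance
  ∂ABEF = BEF − AEF + ABF − ABE,
  ∂BDEF = DEF − BEF + BDF − BDE.
The 10×5 boundary matrix has rank 4 and Smith normal form diag(1,1,1,1).

From H_k ≅ ker(∂_k) / im(∂_{k+1}) we obtain:

  H_0: rank C_0 − rank ∂_1 = 5 − 4 = 1, and the invariant factors of ∂_1 are all 1, so H_0 = Z.
  H_1: rank ker ∂_1 − rank ∂_2 = (10 − 4) − 6 = 0, and the invariant factors of ∂_2 are all 1, so H_1 = 0.
  H_2: rank ker ∂_2 − rank ∂_3 = (10 − 6) − 4 = 0, and the invariant factors of ∂_3 are all 1, so H_2 = 0.
  H_3: rank ker ∂_3 − rank ∂_4 = (5 − 4) − 0 = 1, and there is no ∂_4, so H_3 = Z.

As a check, the Euler characteristic is 5 − 10 + 10 − 5 = 0, which agrees with 1 − 0 + 0 − 1 = 0.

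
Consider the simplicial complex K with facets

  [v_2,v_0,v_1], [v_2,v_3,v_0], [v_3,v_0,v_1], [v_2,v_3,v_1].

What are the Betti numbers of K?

K has 4 vertices, 6 edges, 4 triangles.
rank ∂_0 = 0, rank ∂_1 = 3 ⇒ b_0 = 4 − 0 − 3 = 1; all invariant factors of ∂_1 are 1 so no torsion. So H_0 ≅ Z.
rank ∂_1 = 3, rank ∂_2 = 3 ⇒ b_1 = 6 − 3 − 3 = 0; all invariant factors of ∂_2 are 1 so no torsion. So H_1 ≅ 0.
rank ∂_2 = 3, rank ∂_3 = 0 ⇒ b_2 = 4 − 3 − 0 = 1. So H_2 ≅ Z.

b_0 = 1, b_1 = 0, b_2 = 1.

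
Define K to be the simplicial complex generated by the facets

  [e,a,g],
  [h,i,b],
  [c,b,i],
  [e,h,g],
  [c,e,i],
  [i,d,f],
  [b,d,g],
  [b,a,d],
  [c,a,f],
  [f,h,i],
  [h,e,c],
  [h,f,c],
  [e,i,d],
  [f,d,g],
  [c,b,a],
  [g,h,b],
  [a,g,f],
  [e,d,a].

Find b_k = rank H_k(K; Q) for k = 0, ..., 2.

b_0 = 1, b_1 = 1, b_2 = 0.

We work with the vertex ordering a < b < c < d < e < f < g < h < i. The simplices of K, each written with vertices in increasing order, are:

  0-simplices (9): a, b, c, d, e, f, g, h, i
  1-simplices (27): ab, ac, ad, ae, af, ag, bc, bd, bg, bh, bi, ce, cf, ch, ci, de, df, dg, di, eg, eh, ei, fg, fh, fi, gh, hi
  2-simplices (18): abc, abd, acf, ade, aeg, afg, bci, bdg, bgh, bhi, ceh, cei, cfh, dei, dfg, dfi, egh, fhi

Hence C_0 ≅ Z^9, C_1 ≅ Z^27, C_2 ≅ Z^18.

Boundary ∂_1: C_1 → C_0 is given by ∂[p,q] = [q] − [p].
This gives a 9×27 integer matrix of rank 8; reducing to Smith normal form yields diagonal entries (1,1,1,1,1,1,1,1).

The boundary map ∂_2: C_2 → C_1 acts by ∂[p,q,r] = [q,r] − [p,r] + [p,q]. For instance
  ∂fhi = hi − fi + fh,
  ∂bdg = dg − bg + bd.
This gives a 27×18 integer matrix of rank 18; reducing to Smith normal form yields diagonal entries (1,1,1,1,1,1,1,1,1,1,1,1,1,1,1,1,1,2).

Computing H_k = (kernel of ∂_k) / (image of ∂_{k+1}):

  H_0: rank C_0 − rank ∂_1 = 9 − 8 = 1, and the invariant factors of ∂_1 are all 1, so H_0 ≅ Z.
  H_1: rank ker ∂_1 − rank ∂_2 = (27 − 8) − 18 = 1, and ∂_2 has invariant factor 2 > 1, so H_1 ≅ Z ⊕ Z/2.
  H_2: rank ker ∂_2 − rank ∂_3 = (18 − 18) − 0 = 0, and there is no ∂_3, so H_2 ≅ 0.

Hence the Betti numbers are b_0 = 1, b_1 = 1, b_2 = 0.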